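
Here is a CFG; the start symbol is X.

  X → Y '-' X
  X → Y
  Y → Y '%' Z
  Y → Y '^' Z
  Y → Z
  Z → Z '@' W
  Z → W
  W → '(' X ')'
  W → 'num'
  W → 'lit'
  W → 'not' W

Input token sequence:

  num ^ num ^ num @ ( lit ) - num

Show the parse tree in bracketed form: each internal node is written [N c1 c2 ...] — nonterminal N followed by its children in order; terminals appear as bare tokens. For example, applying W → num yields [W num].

X
Y - X
Y ^ Z - X
Y ^ Z ^ Z - X
Z ^ Z ^ Z - X
W ^ Z ^ Z - X
num ^ Z ^ Z - X
num ^ W ^ Z - X
num ^ num ^ Z - X
num ^ num ^ Z @ W - X
num ^ num ^ W @ W - X
num ^ num ^ num @ W - X
num ^ num ^ num @ ( X ) - X
num ^ num ^ num @ ( Y ) - X
num ^ num ^ num @ ( Z ) - X
num ^ num ^ num @ ( W ) - X
num ^ num ^ num @ ( lit ) - X
num ^ num ^ num @ ( lit ) - Y
num ^ num ^ num @ ( lit ) - Z
num ^ num ^ num @ ( lit ) - W
num ^ num ^ num @ ( lit ) - num

[X [Y [Y [Y [Z [W num]]] ^ [Z [W num]]] ^ [Z [Z [W num]] @ [W ( [X [Y [Z [W lit]]]] )]]] - [X [Y [Z [W num]]]]]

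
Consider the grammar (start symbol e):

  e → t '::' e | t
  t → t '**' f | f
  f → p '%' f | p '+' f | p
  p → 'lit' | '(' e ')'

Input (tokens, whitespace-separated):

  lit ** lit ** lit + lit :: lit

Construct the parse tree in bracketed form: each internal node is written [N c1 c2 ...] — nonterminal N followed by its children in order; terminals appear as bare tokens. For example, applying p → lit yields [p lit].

e
t :: e
t ** f :: e
t ** f ** f :: e
f ** f ** f :: e
p ** f ** f :: e
lit ** f ** f :: e
lit ** p ** f :: e
lit ** lit ** f :: e
lit ** lit ** p + f :: e
lit ** lit ** lit + f :: e
lit ** lit ** lit + p :: e
lit ** lit ** lit + lit :: e
lit ** lit ** lit + lit :: t
lit ** lit ** lit + lit :: f
lit ** lit ** lit + lit :: p
lit ** lit ** lit + lit :: lit

[e [t [t [t [f [p lit]]] ** [f [p lit]]] ** [f [p lit] + [f [p lit]]]] :: [e [t [f [p lit]]]]]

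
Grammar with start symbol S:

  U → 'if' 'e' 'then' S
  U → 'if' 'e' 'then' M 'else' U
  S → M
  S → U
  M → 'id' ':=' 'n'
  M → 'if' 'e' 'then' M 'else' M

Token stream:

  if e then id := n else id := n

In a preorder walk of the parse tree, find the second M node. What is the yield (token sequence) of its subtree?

[S [M if e then [M id := n] else [M id := n]]]

id := n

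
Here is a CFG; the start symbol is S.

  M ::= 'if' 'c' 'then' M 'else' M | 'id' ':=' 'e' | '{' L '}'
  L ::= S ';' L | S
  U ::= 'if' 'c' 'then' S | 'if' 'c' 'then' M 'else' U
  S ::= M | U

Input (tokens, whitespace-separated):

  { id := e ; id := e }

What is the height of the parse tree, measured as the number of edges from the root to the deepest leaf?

6

[S [M { [L [S [M id := e]] ; [L [S [M id := e]]]] }]]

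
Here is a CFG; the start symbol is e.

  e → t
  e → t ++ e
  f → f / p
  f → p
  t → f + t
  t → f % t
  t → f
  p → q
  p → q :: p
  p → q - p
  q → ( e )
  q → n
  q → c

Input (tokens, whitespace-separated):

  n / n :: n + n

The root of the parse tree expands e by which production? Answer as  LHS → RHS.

e → t

[e [t [f [f [p [q n]]] / [p [q n] :: [p [q n]]]] + [t [f [p [q n]]]]]]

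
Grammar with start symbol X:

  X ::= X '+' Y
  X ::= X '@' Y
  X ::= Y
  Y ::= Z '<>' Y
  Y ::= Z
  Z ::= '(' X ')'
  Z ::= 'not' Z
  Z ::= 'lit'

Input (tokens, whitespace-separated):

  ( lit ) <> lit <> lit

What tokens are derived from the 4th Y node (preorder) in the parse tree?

[X [Y [Z ( [X [Y [Z lit]]] )] <> [Y [Z lit] <> [Y [Z lit]]]]]

lit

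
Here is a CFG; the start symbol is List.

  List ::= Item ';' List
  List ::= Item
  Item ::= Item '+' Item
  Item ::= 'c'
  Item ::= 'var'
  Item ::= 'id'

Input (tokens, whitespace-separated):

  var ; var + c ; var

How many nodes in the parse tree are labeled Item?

5

[List [Item var] ; [List [Item [Item var] + [Item c]] ; [List [Item var]]]]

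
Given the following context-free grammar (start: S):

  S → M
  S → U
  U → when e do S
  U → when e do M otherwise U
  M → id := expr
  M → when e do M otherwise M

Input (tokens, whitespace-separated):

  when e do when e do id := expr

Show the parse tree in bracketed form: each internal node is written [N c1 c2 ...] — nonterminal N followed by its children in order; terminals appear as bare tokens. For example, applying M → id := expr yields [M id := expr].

[S [U when e do [S [U when e do [S [M id := expr]]]]]]

S
U
when e do S
when e do U
when e do when e do S
when e do when e do M
when e do when e do id := expr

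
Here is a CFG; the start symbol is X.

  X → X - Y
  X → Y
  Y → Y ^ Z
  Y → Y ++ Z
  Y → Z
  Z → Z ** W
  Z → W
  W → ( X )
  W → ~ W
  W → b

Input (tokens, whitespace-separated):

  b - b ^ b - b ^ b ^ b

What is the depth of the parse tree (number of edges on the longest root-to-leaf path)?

6

[X [X [X [Y [Z [W b]]]] - [Y [Y [Z [W b]]] ^ [Z [W b]]]] - [Y [Y [Y [Z [W b]]] ^ [Z [W b]]] ^ [Z [W b]]]]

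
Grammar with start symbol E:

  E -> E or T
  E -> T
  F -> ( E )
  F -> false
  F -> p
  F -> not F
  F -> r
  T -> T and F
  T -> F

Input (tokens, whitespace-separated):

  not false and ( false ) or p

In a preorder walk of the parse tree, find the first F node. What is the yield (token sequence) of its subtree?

[E [E [T [T [F not [F false]]] and [F ( [E [T [F false]]] )]]] or [T [F p]]]

not false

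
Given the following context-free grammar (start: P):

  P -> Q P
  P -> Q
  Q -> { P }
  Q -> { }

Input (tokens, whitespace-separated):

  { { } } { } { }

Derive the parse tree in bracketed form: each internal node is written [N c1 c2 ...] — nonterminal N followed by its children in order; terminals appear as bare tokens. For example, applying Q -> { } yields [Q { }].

[P [Q { [P [Q { }]] }] [P [Q { }] [P [Q { }]]]]

P
Q P
{ P } P
{ Q } P
{ { } } P
{ { } } Q P
{ { } } { } P
{ { } } { } Q
{ { } } { } { }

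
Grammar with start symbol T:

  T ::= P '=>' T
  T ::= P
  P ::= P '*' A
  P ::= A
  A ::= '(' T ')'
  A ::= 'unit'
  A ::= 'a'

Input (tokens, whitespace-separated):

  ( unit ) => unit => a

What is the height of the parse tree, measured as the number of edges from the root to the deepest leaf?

6

[T [P [A ( [T [P [A unit]]] )]] => [T [P [A unit]] => [T [P [A a]]]]]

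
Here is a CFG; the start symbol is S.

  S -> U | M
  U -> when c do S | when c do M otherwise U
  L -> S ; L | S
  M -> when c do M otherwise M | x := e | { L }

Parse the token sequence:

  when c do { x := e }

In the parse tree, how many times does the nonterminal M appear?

2

[S [U when c do [S [M { [L [S [M x := e]]] }]]]]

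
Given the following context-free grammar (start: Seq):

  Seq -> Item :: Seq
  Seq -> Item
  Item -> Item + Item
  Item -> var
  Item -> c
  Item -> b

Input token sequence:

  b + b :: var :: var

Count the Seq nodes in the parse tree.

[Seq [Item [Item b] + [Item b]] :: [Seq [Item var] :: [Seq [Item var]]]]

3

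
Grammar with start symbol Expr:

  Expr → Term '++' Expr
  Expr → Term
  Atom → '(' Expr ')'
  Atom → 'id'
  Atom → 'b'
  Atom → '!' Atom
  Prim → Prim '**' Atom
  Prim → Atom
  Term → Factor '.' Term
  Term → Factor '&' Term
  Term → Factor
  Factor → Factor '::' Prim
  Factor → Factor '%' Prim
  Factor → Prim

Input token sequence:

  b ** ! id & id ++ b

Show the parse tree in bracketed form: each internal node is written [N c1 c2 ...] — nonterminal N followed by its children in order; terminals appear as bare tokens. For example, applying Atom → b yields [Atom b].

Expr
Term ++ Expr
Factor & Term ++ Expr
Prim & Term ++ Expr
Prim ** Atom & Term ++ Expr
Atom ** Atom & Term ++ Expr
b ** Atom & Term ++ Expr
b ** ! Atom & Term ++ Expr
b ** ! id & Term ++ Expr
b ** ! id & Factor ++ Expr
b ** ! id & Prim ++ Expr
b ** ! id & Atom ++ Expr
b ** ! id & id ++ Expr
b ** ! id & id ++ Term
b ** ! id & id ++ Factor
b ** ! id & id ++ Prim
b ** ! id & id ++ Atom
b ** ! id & id ++ b

[Expr [Term [Factor [Prim [Prim [Atom b]] ** [Atom ! [Atom id]]]] & [Term [Factor [Prim [Atom id]]]]] ++ [Expr [Term [Factor [Prim [Atom b]]]]]]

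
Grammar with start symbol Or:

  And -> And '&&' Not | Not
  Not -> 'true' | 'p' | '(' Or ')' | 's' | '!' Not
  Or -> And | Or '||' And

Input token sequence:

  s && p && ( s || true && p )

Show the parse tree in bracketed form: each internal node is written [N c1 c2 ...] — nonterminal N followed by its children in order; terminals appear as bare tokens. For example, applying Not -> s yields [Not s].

Or
And
And && Not
And && Not && Not
Not && Not && Not
s && Not && Not
s && p && Not
s && p && ( Or )
s && p && ( Or || And )
s && p && ( And || And )
s && p && ( Not || And )
s && p && ( s || And )
s && p && ( s || And && Not )
s && p && ( s || Not && Not )
s && p && ( s || true && Not )
s && p && ( s || true && p )

[Or [And [And [And [Not s]] && [Not p]] && [Not ( [Or [Or [And [Not s]]] || [And [And [Not true]] && [Not p]]] )]]]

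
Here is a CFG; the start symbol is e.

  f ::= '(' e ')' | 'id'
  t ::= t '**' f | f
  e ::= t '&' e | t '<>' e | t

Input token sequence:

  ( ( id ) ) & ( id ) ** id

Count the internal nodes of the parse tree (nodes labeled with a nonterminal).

[e [t [f ( [e [t [f ( [e [t [f id]]] )]]] )]] & [e [t [t [f ( [e [t [f id]]] )]] ** [f id]]]]

17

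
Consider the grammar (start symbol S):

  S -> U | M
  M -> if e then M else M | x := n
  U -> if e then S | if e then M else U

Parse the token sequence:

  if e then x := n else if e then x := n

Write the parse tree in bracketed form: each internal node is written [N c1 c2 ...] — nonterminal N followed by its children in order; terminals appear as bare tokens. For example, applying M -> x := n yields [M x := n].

[S [U if e then [M x := n] else [U if e then [S [M x := n]]]]]

S
U
if e then M else U
if e then x := n else U
if e then x := n else if e then S
if e then x := n else if e then M
if e then x := n else if e then x := n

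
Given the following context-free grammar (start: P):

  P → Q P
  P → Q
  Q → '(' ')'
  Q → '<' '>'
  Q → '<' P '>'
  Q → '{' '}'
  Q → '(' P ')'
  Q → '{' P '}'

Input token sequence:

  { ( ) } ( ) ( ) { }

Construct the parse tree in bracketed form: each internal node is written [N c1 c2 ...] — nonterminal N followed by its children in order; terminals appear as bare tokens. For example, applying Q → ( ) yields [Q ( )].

[P [Q { [P [Q ( )]] }] [P [Q ( )] [P [Q ( )] [P [Q { }]]]]]

P
Q P
{ P } P
{ Q } P
{ ( ) } P
{ ( ) } Q P
{ ( ) } ( ) P
{ ( ) } ( ) Q P
{ ( ) } ( ) ( ) P
{ ( ) } ( ) ( ) Q
{ ( ) } ( ) ( ) { }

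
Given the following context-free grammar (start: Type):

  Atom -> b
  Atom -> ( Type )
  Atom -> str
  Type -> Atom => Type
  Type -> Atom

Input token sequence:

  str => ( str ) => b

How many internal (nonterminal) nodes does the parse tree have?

8

[Type [Atom str] => [Type [Atom ( [Type [Atom str]] )] => [Type [Atom b]]]]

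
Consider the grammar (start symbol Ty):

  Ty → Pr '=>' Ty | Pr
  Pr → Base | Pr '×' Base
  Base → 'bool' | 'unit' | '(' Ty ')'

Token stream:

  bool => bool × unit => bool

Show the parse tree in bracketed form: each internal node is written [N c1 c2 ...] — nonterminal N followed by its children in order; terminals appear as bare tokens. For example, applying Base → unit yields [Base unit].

Ty
Pr => Ty
Base => Ty
bool => Ty
bool => Pr => Ty
bool => Pr × Base => Ty
bool => Base × Base => Ty
bool => bool × Base => Ty
bool => bool × unit => Ty
bool => bool × unit => Pr
bool => bool × unit => Base
bool => bool × unit => bool

[Ty [Pr [Base bool]] => [Ty [Pr [Pr [Base bool]] × [Base unit]] => [Ty [Pr [Base bool]]]]]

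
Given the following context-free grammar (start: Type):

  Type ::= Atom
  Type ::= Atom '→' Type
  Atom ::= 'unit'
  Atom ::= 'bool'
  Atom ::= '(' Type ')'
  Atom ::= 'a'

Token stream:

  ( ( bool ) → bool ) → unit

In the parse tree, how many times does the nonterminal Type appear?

[Type [Atom ( [Type [Atom ( [Type [Atom bool]] )] → [Type [Atom bool]]] )] → [Type [Atom unit]]]

5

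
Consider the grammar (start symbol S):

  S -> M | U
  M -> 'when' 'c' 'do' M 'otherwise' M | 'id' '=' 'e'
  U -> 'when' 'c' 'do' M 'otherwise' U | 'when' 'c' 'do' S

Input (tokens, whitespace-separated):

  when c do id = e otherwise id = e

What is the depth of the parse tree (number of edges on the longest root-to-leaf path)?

3

[S [M when c do [M id = e] otherwise [M id = e]]]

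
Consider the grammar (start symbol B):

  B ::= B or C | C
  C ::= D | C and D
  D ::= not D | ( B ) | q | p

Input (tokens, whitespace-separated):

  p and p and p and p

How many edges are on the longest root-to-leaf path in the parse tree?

[B [C [C [C [C [D p]] and [D p]] and [D p]] and [D p]]]

6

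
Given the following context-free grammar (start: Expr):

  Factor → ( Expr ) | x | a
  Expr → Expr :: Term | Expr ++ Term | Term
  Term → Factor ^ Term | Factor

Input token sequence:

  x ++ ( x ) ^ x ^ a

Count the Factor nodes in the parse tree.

5

[Expr [Expr [Term [Factor x]]] ++ [Term [Factor ( [Expr [Term [Factor x]]] )] ^ [Term [Factor x] ^ [Term [Factor a]]]]]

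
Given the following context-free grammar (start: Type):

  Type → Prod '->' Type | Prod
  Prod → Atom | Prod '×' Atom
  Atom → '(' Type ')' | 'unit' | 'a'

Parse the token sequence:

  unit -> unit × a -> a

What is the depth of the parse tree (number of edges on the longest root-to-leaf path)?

[Type [Prod [Atom unit]] -> [Type [Prod [Prod [Atom unit]] × [Atom a]] -> [Type [Prod [Atom a]]]]]

5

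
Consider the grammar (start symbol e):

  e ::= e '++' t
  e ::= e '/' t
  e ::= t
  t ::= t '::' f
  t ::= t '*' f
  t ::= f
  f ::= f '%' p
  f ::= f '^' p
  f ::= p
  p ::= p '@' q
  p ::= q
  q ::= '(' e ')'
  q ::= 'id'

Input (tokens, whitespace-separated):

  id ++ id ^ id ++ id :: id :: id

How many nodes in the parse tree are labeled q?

6

[e [e [e [t [f [p [q id]]]]] ++ [t [f [f [p [q id]]] ^ [p [q id]]]]] ++ [t [t [t [f [p [q id]]]] :: [f [p [q id]]]] :: [f [p [q id]]]]]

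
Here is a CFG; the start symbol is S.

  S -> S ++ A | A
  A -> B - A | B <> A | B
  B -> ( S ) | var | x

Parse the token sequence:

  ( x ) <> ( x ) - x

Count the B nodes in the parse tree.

[S [A [B ( [S [A [B x]]] )] <> [A [B ( [S [A [B x]]] )] - [A [B x]]]]]

5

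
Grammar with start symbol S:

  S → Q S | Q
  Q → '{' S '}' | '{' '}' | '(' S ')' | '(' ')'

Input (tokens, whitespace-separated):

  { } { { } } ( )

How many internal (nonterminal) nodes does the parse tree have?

[S [Q { }] [S [Q { [S [Q { }]] }] [S [Q ( )]]]]

8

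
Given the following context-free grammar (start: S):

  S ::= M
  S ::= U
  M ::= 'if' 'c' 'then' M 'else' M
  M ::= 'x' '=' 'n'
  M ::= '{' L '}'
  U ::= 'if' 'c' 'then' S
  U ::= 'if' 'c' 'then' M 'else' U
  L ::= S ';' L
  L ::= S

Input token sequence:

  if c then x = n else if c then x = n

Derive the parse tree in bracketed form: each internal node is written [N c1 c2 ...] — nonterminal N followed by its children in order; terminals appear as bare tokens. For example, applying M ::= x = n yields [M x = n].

[S [U if c then [M x = n] else [U if c then [S [M x = n]]]]]

S
U
if c then M else U
if c then x = n else U
if c then x = n else if c then S
if c then x = n else if c then M
if c then x = n else if c then x = n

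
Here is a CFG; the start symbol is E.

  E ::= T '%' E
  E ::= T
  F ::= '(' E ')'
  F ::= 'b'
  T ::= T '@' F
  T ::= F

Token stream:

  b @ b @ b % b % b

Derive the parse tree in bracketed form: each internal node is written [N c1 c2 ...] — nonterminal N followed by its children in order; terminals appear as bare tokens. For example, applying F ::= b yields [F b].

E
T % E
T @ F % E
T @ F @ F % E
F @ F @ F % E
b @ F @ F % E
b @ b @ F % E
b @ b @ b % E
b @ b @ b % T % E
b @ b @ b % F % E
b @ b @ b % b % E
b @ b @ b % b % T
b @ b @ b % b % F
b @ b @ b % b % b

[E [T [T [T [F b]] @ [F b]] @ [F b]] % [E [T [F b]] % [E [T [F b]]]]]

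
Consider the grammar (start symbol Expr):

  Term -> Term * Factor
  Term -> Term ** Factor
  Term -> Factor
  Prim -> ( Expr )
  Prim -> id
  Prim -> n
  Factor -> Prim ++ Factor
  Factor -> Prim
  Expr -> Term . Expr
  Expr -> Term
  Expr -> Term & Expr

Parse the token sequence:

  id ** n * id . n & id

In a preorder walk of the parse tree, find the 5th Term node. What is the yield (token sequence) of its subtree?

id

[Expr [Term [Term [Term [Factor [Prim id]]] ** [Factor [Prim n]]] * [Factor [Prim id]]] . [Expr [Term [Factor [Prim n]]] & [Expr [Term [Factor [Prim id]]]]]]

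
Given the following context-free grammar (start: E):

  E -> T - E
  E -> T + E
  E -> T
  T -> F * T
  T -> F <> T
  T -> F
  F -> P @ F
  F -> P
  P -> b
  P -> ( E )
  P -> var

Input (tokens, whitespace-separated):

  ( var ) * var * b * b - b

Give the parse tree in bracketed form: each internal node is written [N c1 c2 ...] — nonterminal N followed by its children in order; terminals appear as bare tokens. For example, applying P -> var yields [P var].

E
T - E
F * T - E
P * T - E
( E ) * T - E
( T ) * T - E
( F ) * T - E
( P ) * T - E
( var ) * T - E
( var ) * F * T - E
( var ) * P * T - E
( var ) * var * T - E
( var ) * var * F * T - E
( var ) * var * P * T - E
( var ) * var * b * T - E
( var ) * var * b * F - E
( var ) * var * b * P - E
( var ) * var * b * b - E
( var ) * var * b * b - T
( var ) * var * b * b - F
( var ) * var * b * b - P
( var ) * var * b * b - b

[E [T [F [P ( [E [T [F [P var]]]] )]] * [T [F [P var]] * [T [F [P b]] * [T [F [P b]]]]]] - [E [T [F [P b]]]]]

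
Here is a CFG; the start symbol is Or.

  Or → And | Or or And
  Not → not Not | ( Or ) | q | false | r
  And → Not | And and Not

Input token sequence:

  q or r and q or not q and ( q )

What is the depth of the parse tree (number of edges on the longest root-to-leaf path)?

6

[Or [Or [Or [And [Not q]]] or [And [And [Not r]] and [Not q]]] or [And [And [Not not [Not q]]] and [Not ( [Or [And [Not q]]] )]]]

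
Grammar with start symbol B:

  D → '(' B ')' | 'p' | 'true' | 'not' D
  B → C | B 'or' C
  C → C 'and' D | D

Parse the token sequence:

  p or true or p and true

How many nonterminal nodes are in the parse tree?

[B [B [B [C [D p]]] or [C [D true]]] or [C [C [D p]] and [D true]]]

11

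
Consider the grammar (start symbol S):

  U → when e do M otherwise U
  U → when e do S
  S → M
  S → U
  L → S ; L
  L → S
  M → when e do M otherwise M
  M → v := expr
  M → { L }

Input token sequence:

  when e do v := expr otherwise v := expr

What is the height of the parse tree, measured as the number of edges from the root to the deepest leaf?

3

[S [M when e do [M v := expr] otherwise [M v := expr]]]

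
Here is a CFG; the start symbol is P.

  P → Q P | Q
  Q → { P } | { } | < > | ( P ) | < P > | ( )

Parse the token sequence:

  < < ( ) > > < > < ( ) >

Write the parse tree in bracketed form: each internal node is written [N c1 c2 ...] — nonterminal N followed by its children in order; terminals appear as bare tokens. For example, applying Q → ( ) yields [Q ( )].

P
Q P
< P > P
< Q > P
< < P > > P
< < Q > > P
< < ( ) > > P
< < ( ) > > Q P
< < ( ) > > < > P
< < ( ) > > < > Q
< < ( ) > > < > < P >
< < ( ) > > < > < Q >
< < ( ) > > < > < ( ) >

[P [Q < [P [Q < [P [Q ( )]] >]] >] [P [Q < >] [P [Q < [P [Q ( )]] >]]]]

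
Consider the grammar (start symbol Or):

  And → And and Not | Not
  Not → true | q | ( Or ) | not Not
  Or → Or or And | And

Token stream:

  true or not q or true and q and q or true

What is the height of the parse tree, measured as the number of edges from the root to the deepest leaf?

[Or [Or [Or [Or [And [Not true]]] or [And [Not not [Not q]]]] or [And [And [And [Not true]] and [Not q]] and [Not q]]] or [And [Not true]]]

6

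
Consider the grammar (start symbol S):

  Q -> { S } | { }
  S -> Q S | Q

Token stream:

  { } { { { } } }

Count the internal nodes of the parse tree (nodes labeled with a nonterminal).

[S [Q { }] [S [Q { [S [Q { [S [Q { }]] }]] }]]]

8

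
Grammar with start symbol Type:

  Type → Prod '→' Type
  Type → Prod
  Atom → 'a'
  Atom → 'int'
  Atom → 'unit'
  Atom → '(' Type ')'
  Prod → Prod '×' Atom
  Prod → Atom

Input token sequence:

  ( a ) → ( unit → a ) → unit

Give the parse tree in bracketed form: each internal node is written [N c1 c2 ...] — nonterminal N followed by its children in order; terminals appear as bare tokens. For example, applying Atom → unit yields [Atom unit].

Type
Prod → Type
Atom → Type
( Type ) → Type
( Prod ) → Type
( Atom ) → Type
( a ) → Type
( a ) → Prod → Type
( a ) → Atom → Type
( a ) → ( Type ) → Type
( a ) → ( Prod → Type ) → Type
( a ) → ( Atom → Type ) → Type
( a ) → ( unit → Type ) → Type
( a ) → ( unit → Prod ) → Type
( a ) → ( unit → Atom ) → Type
( a ) → ( unit → a ) → Type
( a ) → ( unit → a ) → Prod
( a ) → ( unit → a ) → Atom
( a ) → ( unit → a ) → unit

[Type [Prod [Atom ( [Type [Prod [Atom a]]] )]] → [Type [Prod [Atom ( [Type [Prod [Atom unit]] → [Type [Prod [Atom a]]]] )]] → [Type [Prod [Atom unit]]]]]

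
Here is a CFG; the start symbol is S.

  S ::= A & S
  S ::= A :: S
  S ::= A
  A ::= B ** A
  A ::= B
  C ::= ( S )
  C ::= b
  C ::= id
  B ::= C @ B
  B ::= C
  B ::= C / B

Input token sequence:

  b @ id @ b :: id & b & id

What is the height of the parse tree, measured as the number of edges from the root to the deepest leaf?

7

[S [A [B [C b] @ [B [C id] @ [B [C b]]]]] :: [S [A [B [C id]]] & [S [A [B [C b]]] & [S [A [B [C id]]]]]]]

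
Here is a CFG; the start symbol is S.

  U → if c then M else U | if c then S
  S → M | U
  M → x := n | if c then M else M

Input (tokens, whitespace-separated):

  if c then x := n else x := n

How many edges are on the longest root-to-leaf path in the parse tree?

3

[S [M if c then [M x := n] else [M x := n]]]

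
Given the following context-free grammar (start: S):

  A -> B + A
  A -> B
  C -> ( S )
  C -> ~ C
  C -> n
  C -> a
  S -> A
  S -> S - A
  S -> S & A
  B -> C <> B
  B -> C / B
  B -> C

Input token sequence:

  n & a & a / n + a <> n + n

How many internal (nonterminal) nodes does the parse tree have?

[S [S [S [A [B [C n]]]] & [A [B [C a]]]] & [A [B [C a] / [B [C n]]] + [A [B [C a] <> [B [C n]]] + [A [B [C n]]]]]]

22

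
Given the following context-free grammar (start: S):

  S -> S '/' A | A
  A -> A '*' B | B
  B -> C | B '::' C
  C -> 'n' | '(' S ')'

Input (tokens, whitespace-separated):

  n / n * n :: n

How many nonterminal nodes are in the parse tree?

13

[S [S [A [B [C n]]]] / [A [A [B [C n]]] * [B [B [C n]] :: [C n]]]]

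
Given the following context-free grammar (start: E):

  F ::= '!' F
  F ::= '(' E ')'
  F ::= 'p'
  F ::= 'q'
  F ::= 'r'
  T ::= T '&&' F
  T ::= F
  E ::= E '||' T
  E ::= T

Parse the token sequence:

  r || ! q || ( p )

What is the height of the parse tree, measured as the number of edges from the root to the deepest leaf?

6

[E [E [E [T [F r]]] || [T [F ! [F q]]]] || [T [F ( [E [T [F p]]] )]]]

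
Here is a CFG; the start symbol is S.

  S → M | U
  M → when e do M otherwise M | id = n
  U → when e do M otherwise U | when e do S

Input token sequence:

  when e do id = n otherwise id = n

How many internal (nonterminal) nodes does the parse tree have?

4

[S [M when e do [M id = n] otherwise [M id = n]]]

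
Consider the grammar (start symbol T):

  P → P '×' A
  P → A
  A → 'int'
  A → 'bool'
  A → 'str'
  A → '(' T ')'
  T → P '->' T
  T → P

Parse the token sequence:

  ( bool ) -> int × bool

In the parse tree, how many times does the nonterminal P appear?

[T [P [A ( [T [P [A bool]]] )]] -> [T [P [P [A int]] × [A bool]]]]

4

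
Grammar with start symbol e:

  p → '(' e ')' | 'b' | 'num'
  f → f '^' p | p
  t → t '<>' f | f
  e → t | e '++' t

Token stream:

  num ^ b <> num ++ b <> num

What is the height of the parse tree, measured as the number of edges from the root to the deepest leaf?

7

[e [e [t [t [f [f [p num]] ^ [p b]]] <> [f [p num]]]] ++ [t [t [f [p b]]] <> [f [p num]]]]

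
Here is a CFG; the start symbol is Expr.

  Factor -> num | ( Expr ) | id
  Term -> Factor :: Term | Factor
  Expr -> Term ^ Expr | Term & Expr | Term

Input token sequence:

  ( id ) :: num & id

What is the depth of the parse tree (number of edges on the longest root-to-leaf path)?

6

[Expr [Term [Factor ( [Expr [Term [Factor id]]] )] :: [Term [Factor num]]] & [Expr [Term [Factor id]]]]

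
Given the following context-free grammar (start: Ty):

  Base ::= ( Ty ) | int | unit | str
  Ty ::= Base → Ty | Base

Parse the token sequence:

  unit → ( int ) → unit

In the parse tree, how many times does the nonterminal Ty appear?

[Ty [Base unit] → [Ty [Base ( [Ty [Base int]] )] → [Ty [Base unit]]]]

4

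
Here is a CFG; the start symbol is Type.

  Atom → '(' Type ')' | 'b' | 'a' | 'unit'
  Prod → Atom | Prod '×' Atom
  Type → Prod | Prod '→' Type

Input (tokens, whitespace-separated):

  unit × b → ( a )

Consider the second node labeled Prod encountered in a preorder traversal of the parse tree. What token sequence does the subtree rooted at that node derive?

unit

[Type [Prod [Prod [Atom unit]] × [Atom b]] → [Type [Prod [Atom ( [Type [Prod [Atom a]]] )]]]]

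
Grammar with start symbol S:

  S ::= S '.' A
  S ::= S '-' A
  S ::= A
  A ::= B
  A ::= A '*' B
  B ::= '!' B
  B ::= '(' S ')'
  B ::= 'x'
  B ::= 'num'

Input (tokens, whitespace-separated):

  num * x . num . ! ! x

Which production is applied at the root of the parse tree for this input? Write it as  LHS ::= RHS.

S ::= S '.' A

[S [S [S [A [A [B num]] * [B x]]] . [A [B num]]] . [A [B ! [B ! [B x]]]]]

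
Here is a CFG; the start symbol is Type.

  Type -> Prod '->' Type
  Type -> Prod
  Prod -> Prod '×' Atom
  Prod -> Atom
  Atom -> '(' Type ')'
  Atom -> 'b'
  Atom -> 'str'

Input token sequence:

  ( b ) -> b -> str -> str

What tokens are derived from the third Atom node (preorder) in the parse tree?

b

[Type [Prod [Atom ( [Type [Prod [Atom b]]] )]] -> [Type [Prod [Atom b]] -> [Type [Prod [Atom str]] -> [Type [Prod [Atom str]]]]]]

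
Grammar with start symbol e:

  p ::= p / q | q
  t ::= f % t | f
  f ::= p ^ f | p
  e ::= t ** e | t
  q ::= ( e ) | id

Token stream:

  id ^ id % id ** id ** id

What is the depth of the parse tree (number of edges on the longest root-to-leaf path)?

[e [t [f [p [q id]] ^ [f [p [q id]]]] % [t [f [p [q id]]]]] ** [e [t [f [p [q id]]]] ** [e [t [f [p [q id]]]]]]]

7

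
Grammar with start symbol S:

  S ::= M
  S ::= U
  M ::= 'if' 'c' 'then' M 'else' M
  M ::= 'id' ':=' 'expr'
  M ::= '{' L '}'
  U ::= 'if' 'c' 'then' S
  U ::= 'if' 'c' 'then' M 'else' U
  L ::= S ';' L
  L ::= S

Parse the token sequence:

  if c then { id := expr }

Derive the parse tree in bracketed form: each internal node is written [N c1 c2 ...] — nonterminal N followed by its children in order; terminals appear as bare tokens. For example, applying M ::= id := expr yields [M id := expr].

[S [U if c then [S [M { [L [S [M id := expr]]] }]]]]

S
U
if c then S
if c then M
if c then { L }
if c then { S }
if c then { M }
if c then { id := expr }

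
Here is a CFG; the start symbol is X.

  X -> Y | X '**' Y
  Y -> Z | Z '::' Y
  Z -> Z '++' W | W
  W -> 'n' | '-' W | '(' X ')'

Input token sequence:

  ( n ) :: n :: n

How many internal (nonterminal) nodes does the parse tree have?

[X [Y [Z [W ( [X [Y [Z [W n]]]] )]] :: [Y [Z [W n]] :: [Y [Z [W n]]]]]]

14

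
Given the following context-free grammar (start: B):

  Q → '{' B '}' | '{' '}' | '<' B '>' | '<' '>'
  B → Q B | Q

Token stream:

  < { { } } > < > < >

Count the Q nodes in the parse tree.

[B [Q < [B [Q { [B [Q { }]] }]] >] [B [Q < >] [B [Q < >]]]]

5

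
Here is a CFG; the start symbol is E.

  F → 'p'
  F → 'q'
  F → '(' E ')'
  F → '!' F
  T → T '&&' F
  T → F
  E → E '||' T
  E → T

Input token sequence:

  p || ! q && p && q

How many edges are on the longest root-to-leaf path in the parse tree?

[E [E [T [F p]]] || [T [T [T [F ! [F q]]] && [F p]] && [F q]]]

6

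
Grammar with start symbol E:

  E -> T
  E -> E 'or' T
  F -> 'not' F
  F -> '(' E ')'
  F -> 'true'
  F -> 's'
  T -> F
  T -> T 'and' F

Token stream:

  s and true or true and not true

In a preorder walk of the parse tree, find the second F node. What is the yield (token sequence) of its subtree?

true

[E [E [T [T [F s]] and [F true]]] or [T [T [F true]] and [F not [F true]]]]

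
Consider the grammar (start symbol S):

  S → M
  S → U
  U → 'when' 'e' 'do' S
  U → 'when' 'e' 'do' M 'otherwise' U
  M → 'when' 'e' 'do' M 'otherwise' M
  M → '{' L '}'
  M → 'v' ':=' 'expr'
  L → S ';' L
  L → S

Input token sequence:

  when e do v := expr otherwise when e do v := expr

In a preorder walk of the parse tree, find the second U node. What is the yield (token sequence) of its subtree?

when e do v := expr

[S [U when e do [M v := expr] otherwise [U when e do [S [M v := expr]]]]]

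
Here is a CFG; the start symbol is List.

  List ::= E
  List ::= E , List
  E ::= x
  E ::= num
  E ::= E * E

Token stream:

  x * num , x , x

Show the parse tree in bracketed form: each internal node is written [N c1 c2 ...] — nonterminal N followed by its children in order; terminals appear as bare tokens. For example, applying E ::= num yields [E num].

[List [E [E x] * [E num]] , [List [E x] , [List [E x]]]]

List
E , List
E * E , List
x * E , List
x * num , List
x * num , E , List
x * num , x , List
x * num , x , E
x * num , x , x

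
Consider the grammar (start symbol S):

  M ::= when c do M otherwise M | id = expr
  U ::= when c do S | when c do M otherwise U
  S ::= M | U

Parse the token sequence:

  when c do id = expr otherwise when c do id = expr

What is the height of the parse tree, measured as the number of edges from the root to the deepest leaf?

[S [U when c do [M id = expr] otherwise [U when c do [S [M id = expr]]]]]

5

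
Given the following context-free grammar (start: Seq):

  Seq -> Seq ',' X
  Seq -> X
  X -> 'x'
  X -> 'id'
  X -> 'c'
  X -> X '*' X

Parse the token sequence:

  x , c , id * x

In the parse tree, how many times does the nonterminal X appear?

[Seq [Seq [Seq [X x]] , [X c]] , [X [X id] * [X x]]]

5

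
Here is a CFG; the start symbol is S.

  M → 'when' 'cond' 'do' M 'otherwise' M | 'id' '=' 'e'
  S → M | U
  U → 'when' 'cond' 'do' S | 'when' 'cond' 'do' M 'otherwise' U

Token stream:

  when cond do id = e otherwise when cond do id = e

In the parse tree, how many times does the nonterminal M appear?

[S [U when cond do [M id = e] otherwise [U when cond do [S [M id = e]]]]]

2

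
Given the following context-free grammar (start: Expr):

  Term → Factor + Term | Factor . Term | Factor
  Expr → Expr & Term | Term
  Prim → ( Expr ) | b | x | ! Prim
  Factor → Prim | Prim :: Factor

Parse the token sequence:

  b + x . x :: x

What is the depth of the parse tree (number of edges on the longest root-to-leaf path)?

[Expr [Term [Factor [Prim b]] + [Term [Factor [Prim x]] . [Term [Factor [Prim x] :: [Factor [Prim x]]]]]]]

7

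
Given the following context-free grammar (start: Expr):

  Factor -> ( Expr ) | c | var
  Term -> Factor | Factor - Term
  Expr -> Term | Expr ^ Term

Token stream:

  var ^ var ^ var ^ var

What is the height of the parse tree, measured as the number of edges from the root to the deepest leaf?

6

[Expr [Expr [Expr [Expr [Term [Factor var]]] ^ [Term [Factor var]]] ^ [Term [Factor var]]] ^ [Term [Factor var]]]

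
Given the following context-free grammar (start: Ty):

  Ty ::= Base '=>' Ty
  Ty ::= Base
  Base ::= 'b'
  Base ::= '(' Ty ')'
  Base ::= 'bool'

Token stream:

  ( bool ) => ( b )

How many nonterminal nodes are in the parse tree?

8

[Ty [Base ( [Ty [Base bool]] )] => [Ty [Base ( [Ty [Base b]] )]]]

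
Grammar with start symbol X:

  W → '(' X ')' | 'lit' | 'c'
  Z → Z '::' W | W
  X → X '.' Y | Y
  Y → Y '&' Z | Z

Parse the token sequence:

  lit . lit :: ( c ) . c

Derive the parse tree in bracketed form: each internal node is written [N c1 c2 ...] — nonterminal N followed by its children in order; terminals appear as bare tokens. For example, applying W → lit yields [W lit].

[X [X [X [Y [Z [W lit]]]] . [Y [Z [Z [W lit]] :: [W ( [X [Y [Z [W c]]]] )]]]] . [Y [Z [W c]]]]

X
X . Y
X . Y . Y
Y . Y . Y
Z . Y . Y
W . Y . Y
lit . Y . Y
lit . Z . Y
lit . Z :: W . Y
lit . W :: W . Y
lit . lit :: W . Y
lit . lit :: ( X ) . Y
lit . lit :: ( Y ) . Y
lit . lit :: ( Z ) . Y
lit . lit :: ( W ) . Y
lit . lit :: ( c ) . Y
lit . lit :: ( c ) . Z
lit . lit :: ( c ) . W
lit . lit :: ( c ) . c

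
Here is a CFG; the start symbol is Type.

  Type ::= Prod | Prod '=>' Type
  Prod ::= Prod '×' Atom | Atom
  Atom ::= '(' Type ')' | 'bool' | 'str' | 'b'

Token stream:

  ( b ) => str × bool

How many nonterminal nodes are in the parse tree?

11

[Type [Prod [Atom ( [Type [Prod [Atom b]]] )]] => [Type [Prod [Prod [Atom str]] × [Atom bool]]]]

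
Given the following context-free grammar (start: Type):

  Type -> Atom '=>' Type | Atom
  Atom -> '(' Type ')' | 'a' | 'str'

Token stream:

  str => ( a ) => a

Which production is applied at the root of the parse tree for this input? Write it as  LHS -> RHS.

Type -> Atom '=>' Type

[Type [Atom str] => [Type [Atom ( [Type [Atom a]] )] => [Type [Atom a]]]]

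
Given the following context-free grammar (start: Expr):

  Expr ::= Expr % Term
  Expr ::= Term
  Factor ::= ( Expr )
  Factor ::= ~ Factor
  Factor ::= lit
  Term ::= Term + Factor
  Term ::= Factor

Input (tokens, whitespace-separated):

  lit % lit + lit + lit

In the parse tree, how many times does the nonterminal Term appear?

4

[Expr [Expr [Term [Factor lit]]] % [Term [Term [Term [Factor lit]] + [Factor lit]] + [Factor lit]]]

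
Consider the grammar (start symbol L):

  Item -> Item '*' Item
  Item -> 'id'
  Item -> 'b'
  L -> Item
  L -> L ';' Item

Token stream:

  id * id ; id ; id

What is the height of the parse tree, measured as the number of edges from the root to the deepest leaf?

5

[L [L [L [Item [Item id] * [Item id]]] ; [Item id]] ; [Item id]]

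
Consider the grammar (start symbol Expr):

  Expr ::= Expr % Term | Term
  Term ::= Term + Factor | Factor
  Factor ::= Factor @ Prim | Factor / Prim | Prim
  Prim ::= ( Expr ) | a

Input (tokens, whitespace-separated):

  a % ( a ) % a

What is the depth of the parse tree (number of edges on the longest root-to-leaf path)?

[Expr [Expr [Expr [Term [Factor [Prim a]]]] % [Term [Factor [Prim ( [Expr [Term [Factor [Prim a]]]] )]]]] % [Term [Factor [Prim a]]]]

9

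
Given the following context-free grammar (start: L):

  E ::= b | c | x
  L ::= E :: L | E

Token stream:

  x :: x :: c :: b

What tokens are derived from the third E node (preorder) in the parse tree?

[L [E x] :: [L [E x] :: [L [E c] :: [L [E b]]]]]

c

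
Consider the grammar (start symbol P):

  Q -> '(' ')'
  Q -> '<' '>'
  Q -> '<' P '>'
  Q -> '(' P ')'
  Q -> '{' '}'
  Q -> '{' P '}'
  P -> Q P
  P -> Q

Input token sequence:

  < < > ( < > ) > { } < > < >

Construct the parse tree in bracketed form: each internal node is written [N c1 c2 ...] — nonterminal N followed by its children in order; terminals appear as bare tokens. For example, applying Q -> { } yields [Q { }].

[P [Q < [P [Q < >] [P [Q ( [P [Q < >]] )]]] >] [P [Q { }] [P [Q < >] [P [Q < >]]]]]

P
Q P
< P > P
< Q P > P
< < > P > P
< < > Q > P
< < > ( P ) > P
< < > ( Q ) > P
< < > ( < > ) > P
< < > ( < > ) > Q P
< < > ( < > ) > { } P
< < > ( < > ) > { } Q P
< < > ( < > ) > { } < > P
< < > ( < > ) > { } < > Q
< < > ( < > ) > { } < > < >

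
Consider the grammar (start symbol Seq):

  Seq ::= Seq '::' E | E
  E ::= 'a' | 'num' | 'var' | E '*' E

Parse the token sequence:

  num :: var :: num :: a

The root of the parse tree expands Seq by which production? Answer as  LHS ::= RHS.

[Seq [Seq [Seq [Seq [E num]] :: [E var]] :: [E num]] :: [E a]]

Seq ::= Seq '::' E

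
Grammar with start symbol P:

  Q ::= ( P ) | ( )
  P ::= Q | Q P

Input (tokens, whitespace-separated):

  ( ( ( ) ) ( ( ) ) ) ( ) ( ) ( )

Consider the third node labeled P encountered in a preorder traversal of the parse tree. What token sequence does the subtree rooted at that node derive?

[P [Q ( [P [Q ( [P [Q ( )]] )] [P [Q ( [P [Q ( )]] )]]] )] [P [Q ( )] [P [Q ( )] [P [Q ( )]]]]]

( )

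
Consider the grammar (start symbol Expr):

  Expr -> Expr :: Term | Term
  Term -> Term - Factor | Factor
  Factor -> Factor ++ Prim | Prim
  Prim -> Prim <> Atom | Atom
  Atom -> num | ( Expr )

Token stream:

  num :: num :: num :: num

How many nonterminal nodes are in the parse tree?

[Expr [Expr [Expr [Expr [Term [Factor [Prim [Atom num]]]]] :: [Term [Factor [Prim [Atom num]]]]] :: [Term [Factor [Prim [Atom num]]]]] :: [Term [Factor [Prim [Atom num]]]]]

20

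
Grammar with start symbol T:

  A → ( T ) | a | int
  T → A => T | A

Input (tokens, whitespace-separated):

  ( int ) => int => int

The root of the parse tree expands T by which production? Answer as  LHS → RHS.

[T [A ( [T [A int]] )] => [T [A int] => [T [A int]]]]

T → A => T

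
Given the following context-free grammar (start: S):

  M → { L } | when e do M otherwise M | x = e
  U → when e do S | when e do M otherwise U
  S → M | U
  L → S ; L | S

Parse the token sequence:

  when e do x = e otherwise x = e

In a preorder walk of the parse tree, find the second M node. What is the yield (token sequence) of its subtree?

x = e

[S [M when e do [M x = e] otherwise [M x = e]]]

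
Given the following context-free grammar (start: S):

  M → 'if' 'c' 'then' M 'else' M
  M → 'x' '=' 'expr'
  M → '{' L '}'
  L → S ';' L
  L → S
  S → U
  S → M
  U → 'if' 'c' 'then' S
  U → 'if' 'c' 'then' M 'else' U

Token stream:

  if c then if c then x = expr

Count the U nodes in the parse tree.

2

[S [U if c then [S [U if c then [S [M x = expr]]]]]]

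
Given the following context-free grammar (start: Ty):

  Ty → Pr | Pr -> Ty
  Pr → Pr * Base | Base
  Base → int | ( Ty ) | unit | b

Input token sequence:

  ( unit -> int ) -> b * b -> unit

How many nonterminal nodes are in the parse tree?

17

[Ty [Pr [Base ( [Ty [Pr [Base unit]] -> [Ty [Pr [Base int]]]] )]] -> [Ty [Pr [Pr [Base b]] * [Base b]] -> [Ty [Pr [Base unit]]]]]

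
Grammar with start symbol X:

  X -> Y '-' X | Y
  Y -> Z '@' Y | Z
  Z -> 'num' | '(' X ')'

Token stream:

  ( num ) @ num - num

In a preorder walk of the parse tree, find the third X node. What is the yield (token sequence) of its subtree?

num

[X [Y [Z ( [X [Y [Z num]]] )] @ [Y [Z num]]] - [X [Y [Z num]]]]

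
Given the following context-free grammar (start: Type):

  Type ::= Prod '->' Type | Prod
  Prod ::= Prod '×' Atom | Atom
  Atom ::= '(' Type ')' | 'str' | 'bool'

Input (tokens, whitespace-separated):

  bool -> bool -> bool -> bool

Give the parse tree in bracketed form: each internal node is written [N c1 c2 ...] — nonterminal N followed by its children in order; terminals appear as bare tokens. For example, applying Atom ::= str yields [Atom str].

[Type [Prod [Atom bool]] -> [Type [Prod [Atom bool]] -> [Type [Prod [Atom bool]] -> [Type [Prod [Atom bool]]]]]]

Type
Prod -> Type
Atom -> Type
bool -> Type
bool -> Prod -> Type
bool -> Atom -> Type
bool -> bool -> Type
bool -> bool -> Prod -> Type
bool -> bool -> Atom -> Type
bool -> bool -> bool -> Type
bool -> bool -> bool -> Prod
bool -> bool -> bool -> Atom
bool -> bool -> bool -> bool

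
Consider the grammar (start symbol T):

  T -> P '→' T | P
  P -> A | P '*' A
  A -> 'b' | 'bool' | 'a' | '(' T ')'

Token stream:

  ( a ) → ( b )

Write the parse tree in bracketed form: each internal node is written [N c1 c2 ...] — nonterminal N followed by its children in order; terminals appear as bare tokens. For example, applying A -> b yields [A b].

[T [P [A ( [T [P [A a]]] )]] → [T [P [A ( [T [P [A b]]] )]]]]

T
P → T
A → T
( T ) → T
( P ) → T
( A ) → T
( a ) → T
( a ) → P
( a ) → A
( a ) → ( T )
( a ) → ( P )
( a ) → ( A )
( a ) → ( b )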